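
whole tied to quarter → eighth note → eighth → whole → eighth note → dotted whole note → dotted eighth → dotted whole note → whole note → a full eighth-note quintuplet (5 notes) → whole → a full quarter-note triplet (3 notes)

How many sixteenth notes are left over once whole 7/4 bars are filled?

1

One bar of 7/4 = 28 sixteenth notes.
In sixteenth notes: whole tied to quarter (whole + quarter) = 20; eighth note = 2; eighth = 2; whole = 16; eighth note = 2; dotted whole note = 24; dotted eighth = 3; dotted whole note = 24; whole note = 16; a full eighth-note quintuplet (5 notes) (five quintuplet eighths span one half) = 8; whole = 16; a full quarter-note triplet (3 notes) (three triplet quarters span one half) = 8.
Sum: 20 + 2 + 2 + 16 + 2 + 24 + 3 + 24 + 16 + 8 + 16 + 8 = 141.
141 ÷ 28 = 5 complete bars with 1 sixteenth note remaining.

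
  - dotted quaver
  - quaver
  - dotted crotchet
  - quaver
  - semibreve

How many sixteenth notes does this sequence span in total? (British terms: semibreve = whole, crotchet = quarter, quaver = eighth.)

29

Convert each value to sixteenth notes: dotted quaver = 3; quaver = 2; dotted crotchet = 6; quaver = 2; semibreve = 16.
Altogether 3 + 2 + 6 + 2 + 16 = 29 sixteenth notes.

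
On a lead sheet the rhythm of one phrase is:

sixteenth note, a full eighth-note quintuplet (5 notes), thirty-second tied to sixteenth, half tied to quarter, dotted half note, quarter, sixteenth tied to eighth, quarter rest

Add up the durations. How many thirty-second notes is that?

91

Each duration in thirty-second notes: sixteenth note = 2; a full eighth-note quintuplet (5 notes) (five quintuplet eighths span one half) = 16; thirty-second tied to sixteenth (thirty-second + sixteenth) = 3; half tied to quarter (half + quarter) = 24; dotted half note = 24; quarter = 8; sixteenth tied to eighth (sixteenth + eighth) = 6; quarter rest = 8.
Total: 2 + 16 + 3 + 24 + 24 + 8 + 6 + 8 = 91 thirty-second notes.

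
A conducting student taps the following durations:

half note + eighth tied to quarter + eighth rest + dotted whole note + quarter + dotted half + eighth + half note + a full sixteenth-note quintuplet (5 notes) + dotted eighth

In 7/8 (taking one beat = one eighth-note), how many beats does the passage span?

One eighth-note beat = 2 sixteenth notes.
Express everything in sixteenth notes: half note = 8; eighth tied to quarter (eighth + quarter) = 6; eighth rest = 2; dotted whole note = 24; quarter = 4; dotted half = 12; eighth = 2; half note = 8; a full sixteenth-note quintuplet (5 notes) (five quintuplet sixteenths span one quarter) = 4; dotted eighth = 3.
Adding: 8 + 6 + 2 + 24 + 4 + 12 + 2 + 8 + 4 + 3 = 73.
73 ÷ 2 = 36.5 beats.

36.5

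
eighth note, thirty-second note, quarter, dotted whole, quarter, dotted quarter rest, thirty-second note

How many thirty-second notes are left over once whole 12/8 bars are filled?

34

One bar of 12/8 = 48 thirty-second notes.
In thirty-second notes: eighth note = 4; thirty-second note = 1; quarter = 8; dotted whole = 48; quarter = 8; dotted quarter rest = 12; thirty-second note = 1.
Adding: 4 + 1 + 8 + 48 + 8 + 12 + 1 = 82.
82 ÷ 48 = 1 complete bar with 34 thirty-second notes remaining.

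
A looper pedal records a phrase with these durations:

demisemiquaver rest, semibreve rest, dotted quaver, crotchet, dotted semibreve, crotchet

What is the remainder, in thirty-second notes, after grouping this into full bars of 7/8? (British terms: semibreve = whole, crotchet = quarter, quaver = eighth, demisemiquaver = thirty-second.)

19

One bar of 7/8 = 28 thirty-second notes.
In thirty-second notes: demisemiquaver rest = 1; semibreve rest = 32; dotted quaver = 6; crotchet = 8; dotted semibreve = 48; crotchet = 8.
Sum: 1 + 32 + 6 + 8 + 48 + 8 = 103.
103 ÷ 28 = 3 complete bars with 19 thirty-second notes remaining.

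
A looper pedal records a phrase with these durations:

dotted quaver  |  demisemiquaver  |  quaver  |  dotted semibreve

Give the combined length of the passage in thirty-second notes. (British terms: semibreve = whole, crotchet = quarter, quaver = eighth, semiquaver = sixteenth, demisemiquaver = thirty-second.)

59

Working in thirty-second notes: dotted quaver = 6; demisemiquaver = 1; quaver = 4; dotted semibreve = 48.
Sum: 6 + 1 + 4 + 48 = 59 thirty-second notes.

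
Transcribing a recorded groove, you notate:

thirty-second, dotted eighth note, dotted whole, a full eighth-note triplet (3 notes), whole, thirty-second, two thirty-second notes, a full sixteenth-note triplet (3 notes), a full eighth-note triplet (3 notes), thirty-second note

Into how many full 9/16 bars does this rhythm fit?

One bar of 9/16 = 18 thirty-second notes.
Express everything in thirty-second notes: thirty-second = 1; dotted eighth note = 6; dotted whole = 48; a full eighth-note triplet (3 notes) (three triplet eighths span one quarter) = 8; whole = 32; thirty-second = 1; thirty-second note = 1; thirty-second note = 1; a full sixteenth-note triplet (3 notes) (three triplet sixteenths span one eighth) = 4; a full eighth-note triplet (3 notes) (three triplet eighths span one quarter) = 8; thirty-second note = 1.
Adding: 1 + 6 + 48 + 8 + 32 + 1 + 1 + 1 + 4 + 8 + 1 = 111.
111 ÷ 18 = 6 complete bars with 3 left over.

6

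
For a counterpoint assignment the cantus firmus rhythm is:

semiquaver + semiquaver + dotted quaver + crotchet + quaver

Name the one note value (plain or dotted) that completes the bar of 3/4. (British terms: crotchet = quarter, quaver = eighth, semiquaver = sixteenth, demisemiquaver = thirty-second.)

The bar of 3/4 = 12 sixteenth notes.
In sixteenth notes: semiquaver = 1; semiquaver = 1; dotted quaver = 3; crotchet = 4; quaver = 2.
Altogether 1 + 1 + 3 + 4 + 2 = 11.
Remaining: 12 − 11 = 1 sixteenth note, which is a sixteenth note.

sixteenth note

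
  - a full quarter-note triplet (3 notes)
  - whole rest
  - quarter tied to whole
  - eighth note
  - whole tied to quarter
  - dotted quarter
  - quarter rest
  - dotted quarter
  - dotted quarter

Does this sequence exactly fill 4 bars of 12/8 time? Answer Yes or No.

No

One bar of 12/8 = 12 eighth notes, so 4 bars = 48.
Working in eighth notes: a full quarter-note triplet (3 notes) (three triplet quarters span one half) = 4; whole rest = 8; quarter tied to whole (quarter + whole) = 10; eighth note = 1; whole tied to quarter (whole + quarter) = 10; dotted quarter = 3; quarter rest = 2; dotted quarter = 3; dotted quarter = 3.
Altogether 4 + 8 + 10 + 1 + 10 + 3 + 2 + 3 + 3 = 44.
44 falls short of 48, so the answer is No.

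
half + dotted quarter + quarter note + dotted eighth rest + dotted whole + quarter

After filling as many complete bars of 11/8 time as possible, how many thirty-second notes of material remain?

One bar of 11/8 = 22 sixteenth notes.
Express everything in sixteenth notes: half = 8; dotted quarter = 6; quarter note = 4; dotted eighth rest = 3; dotted whole = 24; quarter = 4.
Total: 8 + 6 + 4 + 3 + 24 + 4 = 49.
49 ÷ 22 = 2 complete bars with 5 sixteenth notes remaining = 10 thirty-second notes.

10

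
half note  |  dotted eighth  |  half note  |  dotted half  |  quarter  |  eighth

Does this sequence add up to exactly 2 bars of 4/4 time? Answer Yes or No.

No

One bar of 4/4 = 16 sixteenth notes, so 2 bars = 32.
Convert each value to sixteenth notes: half note = 8; dotted eighth = 3; half note = 8; dotted half = 12; quarter = 4; eighth = 2.
Sum: 8 + 3 + 8 + 12 + 4 + 2 = 37.
37 exceeds 32, so the answer is No.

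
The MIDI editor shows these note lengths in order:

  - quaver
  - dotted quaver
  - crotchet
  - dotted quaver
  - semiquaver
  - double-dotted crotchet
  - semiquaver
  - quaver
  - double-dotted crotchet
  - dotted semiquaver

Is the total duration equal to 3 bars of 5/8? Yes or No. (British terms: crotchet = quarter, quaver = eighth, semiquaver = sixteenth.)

No

One bar of 5/8 = 20 thirty-second notes, so 3 bars = 60.
Convert each value to thirty-second notes: quaver = 4; dotted quaver = 6; crotchet = 8; dotted quaver = 6; semiquaver = 2; double-dotted crotchet = 14; semiquaver = 2; quaver = 4; double-dotted crotchet = 14; dotted semiquaver = 3.
Sum: 4 + 6 + 8 + 6 + 2 + 14 + 2 + 4 + 14 + 3 = 63.
63 exceeds 60, so the answer is No.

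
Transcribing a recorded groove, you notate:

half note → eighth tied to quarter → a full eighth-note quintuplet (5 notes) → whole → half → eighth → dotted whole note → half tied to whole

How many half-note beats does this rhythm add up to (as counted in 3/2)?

One half-note beat = 4 eighth notes.
Convert each value to eighth notes: half note = 4; eighth tied to quarter (eighth + quarter) = 3; a full eighth-note quintuplet (5 notes) (five quintuplet eighths span one half) = 4; whole = 8; half = 4; eighth = 1; dotted whole note = 12; half tied to whole (half + whole) = 12.
Sum: 4 + 3 + 4 + 8 + 4 + 1 + 12 + 12 = 48.
48 ÷ 4 = 12 beats.

12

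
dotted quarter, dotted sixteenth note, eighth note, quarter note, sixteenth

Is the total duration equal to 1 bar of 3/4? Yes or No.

One bar of 3/4 = 24 thirty-second notes.
Express everything in thirty-second notes: dotted quarter = 12; dotted sixteenth note = 3; eighth note = 4; quarter note = 8; sixteenth = 2.
Sum: 12 + 3 + 4 + 8 + 2 = 29.
29 exceeds 24, so the answer is No.

No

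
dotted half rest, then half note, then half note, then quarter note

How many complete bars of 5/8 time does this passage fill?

One bar of 5/8 = 5 eighth notes.
In eighth notes: dotted half rest = 6; half note = 4; half note = 4; quarter note = 2.
Altogether 6 + 4 + 4 + 2 = 16.
16 ÷ 5 = 3 complete bars with 1 left over.

3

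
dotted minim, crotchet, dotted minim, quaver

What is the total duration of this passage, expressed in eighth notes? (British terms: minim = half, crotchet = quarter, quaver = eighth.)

Convert each value to eighth notes: dotted minim = 6; crotchet = 2; dotted minim = 6; quaver = 1.
Total: 6 + 2 + 6 + 1 = 15 eighth notes.

15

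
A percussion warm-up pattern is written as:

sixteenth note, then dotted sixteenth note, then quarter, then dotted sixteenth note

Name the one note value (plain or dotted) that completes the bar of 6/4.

whole note

The bar of 6/4 = 48 thirty-second notes.
Express everything in thirty-second notes: sixteenth note = 2; dotted sixteenth note = 3; quarter = 8; dotted sixteenth note = 3.
Adding: 2 + 3 + 8 + 3 = 16.
Remaining: 48 − 16 = 32 thirty-second notes, which is a whole note.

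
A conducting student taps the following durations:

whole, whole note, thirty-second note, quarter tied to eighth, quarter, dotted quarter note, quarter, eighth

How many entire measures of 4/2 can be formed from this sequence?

1

One bar of 4/2 = 64 thirty-second notes.
Convert each value to thirty-second notes: whole = 32; whole note = 32; thirty-second note = 1; quarter tied to eighth (quarter + eighth) = 12; quarter = 8; dotted quarter note = 12; quarter = 8; eighth = 4.
Total: 32 + 32 + 1 + 12 + 8 + 12 + 8 + 4 = 109.
109 ÷ 64 = 1 complete bar with 45 left over.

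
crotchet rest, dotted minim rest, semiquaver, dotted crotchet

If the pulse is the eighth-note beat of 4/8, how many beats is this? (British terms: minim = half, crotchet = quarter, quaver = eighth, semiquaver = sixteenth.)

One eighth-note beat = 2 sixteenth notes.
Convert each value to sixteenth notes: crotchet rest = 4; dotted minim rest = 12; semiquaver = 1; dotted crotchet = 6.
Adding: 4 + 12 + 1 + 6 = 23.
23 ÷ 2 = 11.5 beats.

11.5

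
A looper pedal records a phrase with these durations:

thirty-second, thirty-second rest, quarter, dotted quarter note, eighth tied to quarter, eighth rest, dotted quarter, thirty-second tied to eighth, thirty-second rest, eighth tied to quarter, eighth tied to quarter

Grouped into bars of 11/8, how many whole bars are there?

One bar of 11/8 = 44 thirty-second notes.
Express everything in thirty-second notes: thirty-second = 1; thirty-second rest = 1; quarter = 8; dotted quarter note = 12; eighth tied to quarter (eighth + quarter) = 12; eighth rest = 4; dotted quarter = 12; thirty-second tied to eighth (thirty-second + eighth) = 5; thirty-second rest = 1; eighth tied to quarter (eighth + quarter) = 12; eighth tied to quarter (eighth + quarter) = 12.
Adding: 1 + 1 + 8 + 12 + 12 + 4 + 12 + 5 + 1 + 12 + 12 = 80.
80 ÷ 44 = 1 complete bar with 36 left over.

1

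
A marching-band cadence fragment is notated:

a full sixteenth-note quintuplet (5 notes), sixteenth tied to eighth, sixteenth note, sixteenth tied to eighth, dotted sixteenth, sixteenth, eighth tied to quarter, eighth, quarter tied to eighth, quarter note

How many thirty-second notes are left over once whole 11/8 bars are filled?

One bar of 11/8 = 44 thirty-second notes.
Convert each value to thirty-second notes: a full sixteenth-note quintuplet (5 notes) (five quintuplet sixteenths span one quarter) = 8; sixteenth tied to eighth (sixteenth + eighth) = 6; sixteenth note = 2; sixteenth tied to eighth (sixteenth + eighth) = 6; dotted sixteenth = 3; sixteenth = 2; eighth tied to quarter (eighth + quarter) = 12; eighth = 4; quarter tied to eighth (quarter + eighth) = 12; quarter note = 8.
Adding: 8 + 6 + 2 + 6 + 3 + 2 + 12 + 4 + 12 + 8 = 63.
63 ÷ 44 = 1 complete bar with 19 thirty-second notes remaining.

19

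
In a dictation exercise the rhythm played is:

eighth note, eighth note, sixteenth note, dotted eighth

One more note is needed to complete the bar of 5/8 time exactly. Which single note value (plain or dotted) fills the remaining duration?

The bar of 5/8 = 10 sixteenth notes.
In sixteenth notes: eighth note = 2; eighth note = 2; sixteenth note = 1; dotted eighth = 3.
Adding: 2 + 2 + 1 + 3 = 8.
Remaining: 10 − 8 = 2 sixteenth notes, which is a eighth note.

eighth note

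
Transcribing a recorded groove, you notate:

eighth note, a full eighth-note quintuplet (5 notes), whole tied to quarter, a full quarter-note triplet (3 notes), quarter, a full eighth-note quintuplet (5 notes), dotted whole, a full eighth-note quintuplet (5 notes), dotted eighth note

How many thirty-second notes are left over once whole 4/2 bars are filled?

One bar of 4/2 = 32 sixteenth notes.
Convert each value to sixteenth notes: eighth note = 2; a full eighth-note quintuplet (5 notes) (five quintuplet eighths span one half) = 8; whole tied to quarter (whole + quarter) = 20; a full quarter-note triplet (3 notes) (three triplet quarters span one half) = 8; quarter = 4; a full eighth-note quintuplet (5 notes) (five quintuplet eighths span one half) = 8; dotted whole = 24; a full eighth-note quintuplet (5 notes) (five quintuplet eighths span one half) = 8; dotted eighth note = 3.
Altogether 2 + 8 + 20 + 8 + 4 + 8 + 24 + 8 + 3 = 85.
85 ÷ 32 = 2 complete bars with 21 sixteenth notes remaining = 42 thirty-second notes.

42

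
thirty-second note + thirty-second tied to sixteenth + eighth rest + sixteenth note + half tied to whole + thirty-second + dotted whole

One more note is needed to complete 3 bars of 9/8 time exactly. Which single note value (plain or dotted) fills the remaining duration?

thirty-second note

3 bars of 9/8 = 108 thirty-second notes.
Each duration in thirty-second notes: thirty-second note = 1; thirty-second tied to sixteenth (thirty-second + sixteenth) = 3; eighth rest = 4; sixteenth note = 2; half tied to whole (half + whole) = 48; thirty-second = 1; dotted whole = 48.
Sum: 1 + 3 + 4 + 2 + 48 + 1 + 48 = 107.
Remaining: 108 − 107 = 1 thirty-second note, which is a thirty-second note.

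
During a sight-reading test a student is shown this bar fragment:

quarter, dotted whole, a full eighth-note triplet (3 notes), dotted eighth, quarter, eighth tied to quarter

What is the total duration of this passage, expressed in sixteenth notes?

In sixteenth notes: quarter = 4; dotted whole = 24; a full eighth-note triplet (3 notes) (three triplet eighths span one quarter) = 4; dotted eighth = 3; quarter = 4; eighth tied to quarter (eighth + quarter) = 6.
Adding: 4 + 24 + 4 + 3 + 4 + 6 = 45 sixteenth notes.

45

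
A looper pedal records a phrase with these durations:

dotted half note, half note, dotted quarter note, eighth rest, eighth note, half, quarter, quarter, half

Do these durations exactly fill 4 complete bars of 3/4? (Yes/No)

One bar of 3/4 = 6 eighth notes, so 4 bars = 24.
Each duration in eighth notes: dotted half note = 6; half note = 4; dotted quarter note = 3; eighth rest = 1; eighth note = 1; half = 4; quarter = 2; quarter = 2; half = 4.
Total: 6 + 4 + 3 + 1 + 1 + 4 + 2 + 2 + 4 = 27.
27 exceeds 24, so the answer is No.

No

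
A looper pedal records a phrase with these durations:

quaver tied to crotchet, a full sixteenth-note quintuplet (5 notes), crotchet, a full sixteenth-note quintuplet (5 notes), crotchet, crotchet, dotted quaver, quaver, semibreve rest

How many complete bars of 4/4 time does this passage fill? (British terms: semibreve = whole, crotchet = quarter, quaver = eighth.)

2

One bar of 4/4 = 16 sixteenth notes.
Convert each value to sixteenth notes: quaver tied to crotchet (quaver + crotchet) = 6; a full sixteenth-note quintuplet (5 notes) (five quintuplet sixteenths span one quarter) = 4; crotchet = 4; a full sixteenth-note quintuplet (5 notes) (five quintuplet sixteenths span one quarter) = 4; crotchet = 4; crotchet = 4; dotted quaver = 3; quaver = 2; semibreve rest = 16.
Altogether 6 + 4 + 4 + 4 + 4 + 4 + 3 + 2 + 16 = 47.
47 ÷ 16 = 2 complete bars with 15 left over.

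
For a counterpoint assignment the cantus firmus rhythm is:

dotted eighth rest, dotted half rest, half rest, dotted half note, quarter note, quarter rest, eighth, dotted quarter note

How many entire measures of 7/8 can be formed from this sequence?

3

One bar of 7/8 = 14 sixteenth notes.
Each duration in sixteenth notes: dotted eighth rest = 3; dotted half rest = 12; half rest = 8; dotted half note = 12; quarter note = 4; quarter rest = 4; eighth = 2; dotted quarter note = 6.
Adding: 3 + 12 + 8 + 12 + 4 + 4 + 2 + 6 = 51.
51 ÷ 14 = 3 complete bars with 9 left over.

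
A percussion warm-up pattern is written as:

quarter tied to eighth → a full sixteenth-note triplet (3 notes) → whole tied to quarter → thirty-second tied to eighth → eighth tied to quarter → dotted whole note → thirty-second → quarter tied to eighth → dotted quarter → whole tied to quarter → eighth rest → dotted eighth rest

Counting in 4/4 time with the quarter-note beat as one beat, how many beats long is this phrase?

24.5

One quarter-note beat = 8 thirty-second notes.
Working in thirty-second notes: quarter tied to eighth (quarter + eighth) = 12; a full sixteenth-note triplet (3 notes) (three triplet sixteenths span one eighth) = 4; whole tied to quarter (whole + quarter) = 40; thirty-second tied to eighth (thirty-second + eighth) = 5; eighth tied to quarter (eighth + quarter) = 12; dotted whole note = 48; thirty-second = 1; quarter tied to eighth (quarter + eighth) = 12; dotted quarter = 12; whole tied to quarter (whole + quarter) = 40; eighth rest = 4; dotted eighth rest = 6.
Altogether 12 + 4 + 40 + 5 + 12 + 48 + 1 + 12 + 12 + 40 + 4 + 6 = 196.
196 ÷ 8 = 24.5 beats.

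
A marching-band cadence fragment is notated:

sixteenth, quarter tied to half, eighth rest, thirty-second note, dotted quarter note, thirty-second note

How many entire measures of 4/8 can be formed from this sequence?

2

One bar of 4/8 = 16 thirty-second notes.
Working in thirty-second notes: sixteenth = 2; quarter tied to half (quarter + half) = 24; eighth rest = 4; thirty-second note = 1; dotted quarter note = 12; thirty-second note = 1.
Sum: 2 + 24 + 4 + 1 + 12 + 1 = 44.
44 ÷ 16 = 2 complete bars with 12 left over.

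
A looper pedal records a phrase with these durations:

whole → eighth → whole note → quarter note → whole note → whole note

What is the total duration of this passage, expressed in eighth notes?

In eighth notes: whole = 8; eighth = 1; whole note = 8; quarter note = 2; whole note = 8; whole note = 8.
Sum: 8 + 1 + 8 + 2 + 8 + 8 = 35 eighth notes.

35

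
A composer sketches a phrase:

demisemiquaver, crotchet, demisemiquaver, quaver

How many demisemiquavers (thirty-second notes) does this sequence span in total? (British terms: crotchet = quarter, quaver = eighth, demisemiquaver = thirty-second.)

Express everything in thirty-second notes: demisemiquaver = 1; crotchet = 8; demisemiquaver = 1; quaver = 4.
Altogether 1 + 8 + 1 + 4 = 14 thirty-second notes.

14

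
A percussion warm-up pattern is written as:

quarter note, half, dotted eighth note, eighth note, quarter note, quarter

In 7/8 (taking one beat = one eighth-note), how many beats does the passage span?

12.5

One eighth-note beat = 2 sixteenth notes.
Convert each value to sixteenth notes: quarter note = 4; half = 8; dotted eighth note = 3; eighth note = 2; quarter note = 4; quarter = 4.
Sum: 4 + 8 + 3 + 2 + 4 + 4 = 25.
25 ÷ 2 = 12.5 beats.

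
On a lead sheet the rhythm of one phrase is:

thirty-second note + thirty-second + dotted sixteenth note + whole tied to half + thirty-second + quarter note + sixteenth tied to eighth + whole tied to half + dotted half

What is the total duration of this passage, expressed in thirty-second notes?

Convert each value to thirty-second notes: thirty-second note = 1; thirty-second = 1; dotted sixteenth note = 3; whole tied to half (whole + half) = 48; thirty-second = 1; quarter note = 8; sixteenth tied to eighth (sixteenth + eighth) = 6; whole tied to half (whole + half) = 48; dotted half = 24.
Sum: 1 + 1 + 3 + 48 + 1 + 8 + 6 + 48 + 24 = 140 thirty-second notes.

140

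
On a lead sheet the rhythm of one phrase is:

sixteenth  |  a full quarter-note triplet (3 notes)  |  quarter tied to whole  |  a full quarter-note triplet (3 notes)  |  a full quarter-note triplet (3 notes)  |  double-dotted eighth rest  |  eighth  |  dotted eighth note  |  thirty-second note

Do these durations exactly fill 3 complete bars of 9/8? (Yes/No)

Yes

One bar of 9/8 = 36 thirty-second notes, so 3 bars = 108.
In thirty-second notes: sixteenth = 2; a full quarter-note triplet (3 notes) (three triplet quarters span one half) = 16; quarter tied to whole (quarter + whole) = 40; a full quarter-note triplet (3 notes) (three triplet quarters span one half) = 16; a full quarter-note triplet (3 notes) (three triplet quarters span one half) = 16; double-dotted eighth rest = 7; eighth = 4; dotted eighth note = 6; thirty-second note = 1.
Altogether 2 + 16 + 40 + 16 + 16 + 7 + 4 + 6 + 1 = 108.
108 equals 108, so the answer is Yes.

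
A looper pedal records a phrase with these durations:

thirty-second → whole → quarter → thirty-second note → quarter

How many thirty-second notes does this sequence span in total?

In thirty-second notes: thirty-second = 1; whole = 32; quarter = 8; thirty-second note = 1; quarter = 8.
Altogether 1 + 32 + 8 + 1 + 8 = 50 thirty-second notes.

50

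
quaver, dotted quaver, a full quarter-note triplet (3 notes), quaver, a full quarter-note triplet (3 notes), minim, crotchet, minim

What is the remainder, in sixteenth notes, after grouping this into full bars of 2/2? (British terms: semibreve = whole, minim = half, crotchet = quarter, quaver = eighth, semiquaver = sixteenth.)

11

One bar of 2/2 = 16 sixteenth notes.
Each duration in sixteenth notes: quaver = 2; dotted quaver = 3; a full quarter-note triplet (3 notes) (three triplet quarters span one half) = 8; quaver = 2; a full quarter-note triplet (3 notes) (three triplet quarters span one half) = 8; minim = 8; crotchet = 4; minim = 8.
Altogether 2 + 3 + 8 + 2 + 8 + 8 + 4 + 8 = 43.
43 ÷ 16 = 2 complete bars with 11 sixteenth notes remaining.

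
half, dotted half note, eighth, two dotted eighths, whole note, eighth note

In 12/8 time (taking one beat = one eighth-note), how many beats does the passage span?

One eighth-note beat = 2 sixteenth notes.
Each duration in sixteenth notes: half = 8; dotted half note = 12; eighth = 2; dotted eighth = 3; dotted eighth = 3; whole note = 16; eighth note = 2.
Altogether 8 + 12 + 2 + 3 + 3 + 16 + 2 = 46.
46 ÷ 2 = 23 beats.

23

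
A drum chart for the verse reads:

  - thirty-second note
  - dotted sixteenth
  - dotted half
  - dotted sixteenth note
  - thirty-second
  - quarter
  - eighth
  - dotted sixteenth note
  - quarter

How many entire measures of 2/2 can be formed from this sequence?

One bar of 2/2 = 32 thirty-second notes.
Working in thirty-second notes: thirty-second note = 1; dotted sixteenth = 3; dotted half = 24; dotted sixteenth note = 3; thirty-second = 1; quarter = 8; eighth = 4; dotted sixteenth note = 3; quarter = 8.
Altogether 1 + 3 + 24 + 3 + 1 + 8 + 4 + 3 + 8 = 55.
55 ÷ 32 = 1 complete bar with 23 left over.

1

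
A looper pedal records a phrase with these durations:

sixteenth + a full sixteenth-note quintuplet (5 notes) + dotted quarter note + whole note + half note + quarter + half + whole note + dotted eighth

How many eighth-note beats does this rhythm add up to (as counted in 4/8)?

One eighth-note beat = 2 sixteenth notes.
Each duration in sixteenth notes: sixteenth = 1; a full sixteenth-note quintuplet (5 notes) (five quintuplet sixteenths span one quarter) = 4; dotted quarter note = 6; whole note = 16; half note = 8; quarter = 4; half = 8; whole note = 16; dotted eighth = 3.
Adding: 1 + 4 + 6 + 16 + 8 + 4 + 8 + 16 + 3 = 66.
66 ÷ 2 = 33 beats.

33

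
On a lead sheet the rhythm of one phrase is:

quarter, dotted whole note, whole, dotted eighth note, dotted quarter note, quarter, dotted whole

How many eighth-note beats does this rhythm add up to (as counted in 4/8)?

40.5

One eighth-note beat = 2 sixteenth notes.
Convert each value to sixteenth notes: quarter = 4; dotted whole note = 24; whole = 16; dotted eighth note = 3; dotted quarter note = 6; quarter = 4; dotted whole = 24.
Total: 4 + 24 + 16 + 3 + 6 + 4 + 24 = 81.
81 ÷ 2 = 40.5 beats.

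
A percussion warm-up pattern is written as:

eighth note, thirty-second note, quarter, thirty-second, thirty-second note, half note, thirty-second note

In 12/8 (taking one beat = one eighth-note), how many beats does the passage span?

One eighth-note beat = 4 thirty-second notes.
Each duration in thirty-second notes: eighth note = 4; thirty-second note = 1; quarter = 8; thirty-second = 1; thirty-second note = 1; half note = 16; thirty-second note = 1.
Altogether 4 + 1 + 8 + 1 + 1 + 16 + 1 = 32.
32 ÷ 4 = 8 beats.

8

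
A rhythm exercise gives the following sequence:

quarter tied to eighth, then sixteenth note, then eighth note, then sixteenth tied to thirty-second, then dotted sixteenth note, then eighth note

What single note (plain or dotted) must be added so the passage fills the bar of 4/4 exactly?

The bar of 4/4 = 32 thirty-second notes.
Working in thirty-second notes: quarter tied to eighth (quarter + eighth) = 12; sixteenth note = 2; eighth note = 4; sixteenth tied to thirty-second (sixteenth + thirty-second) = 3; dotted sixteenth note = 3; eighth note = 4.
Total: 12 + 2 + 4 + 3 + 3 + 4 = 28.
Remaining: 32 − 28 = 4 thirty-second notes, which is a eighth note.

eighth note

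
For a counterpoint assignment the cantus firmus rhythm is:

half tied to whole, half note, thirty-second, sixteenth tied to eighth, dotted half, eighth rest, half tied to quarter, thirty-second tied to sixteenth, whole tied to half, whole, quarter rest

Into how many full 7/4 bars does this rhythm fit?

3

One bar of 7/4 = 56 thirty-second notes.
Convert each value to thirty-second notes: half tied to whole (half + whole) = 48; half note = 16; thirty-second = 1; sixteenth tied to eighth (sixteenth + eighth) = 6; dotted half = 24; eighth rest = 4; half tied to quarter (half + quarter) = 24; thirty-second tied to sixteenth (thirty-second + sixteenth) = 3; whole tied to half (whole + half) = 48; whole = 32; quarter rest = 8.
Sum: 48 + 16 + 1 + 6 + 24 + 4 + 24 + 3 + 48 + 32 + 8 = 214.
214 ÷ 56 = 3 complete bars with 46 left over.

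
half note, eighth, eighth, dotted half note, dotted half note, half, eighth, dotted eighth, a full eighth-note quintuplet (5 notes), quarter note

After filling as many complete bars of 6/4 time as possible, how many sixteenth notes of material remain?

13

One bar of 6/4 = 24 sixteenth notes.
Convert each value to sixteenth notes: half note = 8; eighth = 2; eighth = 2; dotted half note = 12; dotted half note = 12; half = 8; eighth = 2; dotted eighth = 3; a full eighth-note quintuplet (5 notes) (five quintuplet eighths span one half) = 8; quarter note = 4.
Total: 8 + 2 + 2 + 12 + 12 + 8 + 2 + 3 + 8 + 4 = 61.
61 ÷ 24 = 2 complete bars with 13 sixteenth notes remaining.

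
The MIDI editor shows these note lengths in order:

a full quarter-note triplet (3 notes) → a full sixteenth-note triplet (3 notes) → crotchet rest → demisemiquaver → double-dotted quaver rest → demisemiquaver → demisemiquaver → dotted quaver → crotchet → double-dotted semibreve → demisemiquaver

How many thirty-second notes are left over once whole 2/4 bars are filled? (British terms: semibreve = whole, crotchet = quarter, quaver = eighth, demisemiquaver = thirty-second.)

One bar of 2/4 = 16 thirty-second notes.
Convert each value to thirty-second notes: a full quarter-note triplet (3 notes) (three triplet quarters span one half) = 16; a full sixteenth-note triplet (3 notes) (three triplet sixteenths span one eighth) = 4; crotchet rest = 8; demisemiquaver = 1; double-dotted quaver rest = 7; demisemiquaver = 1; demisemiquaver = 1; dotted quaver = 6; crotchet = 8; double-dotted semibreve = 56; demisemiquaver = 1.
Sum: 16 + 4 + 8 + 1 + 7 + 1 + 1 + 6 + 8 + 56 + 1 = 109.
109 ÷ 16 = 6 complete bars with 13 thirty-second notes remaining.

13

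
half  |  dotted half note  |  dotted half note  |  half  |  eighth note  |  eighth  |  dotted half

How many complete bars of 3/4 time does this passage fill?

One bar of 3/4 = 6 eighth notes.
Express everything in eighth notes: half = 4; dotted half note = 6; dotted half note = 6; half = 4; eighth note = 1; eighth = 1; dotted half = 6.
Sum: 4 + 6 + 6 + 4 + 1 + 1 + 6 = 28.
28 ÷ 6 = 4 complete bars with 4 left over.

4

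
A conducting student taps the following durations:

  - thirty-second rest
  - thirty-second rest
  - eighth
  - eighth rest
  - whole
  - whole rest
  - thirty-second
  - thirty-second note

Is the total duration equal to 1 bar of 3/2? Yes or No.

One bar of 3/2 = 48 thirty-second notes.
In thirty-second notes: thirty-second rest = 1; thirty-second rest = 1; eighth = 4; eighth rest = 4; whole = 32; whole rest = 32; thirty-second = 1; thirty-second note = 1.
Adding: 1 + 1 + 4 + 4 + 32 + 32 + 1 + 1 = 76.
76 exceeds 48, so the answer is No.

No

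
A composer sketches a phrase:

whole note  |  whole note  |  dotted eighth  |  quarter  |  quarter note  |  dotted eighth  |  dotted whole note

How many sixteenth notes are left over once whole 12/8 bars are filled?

22

One bar of 12/8 = 24 sixteenth notes.
Working in sixteenth notes: whole note = 16; whole note = 16; dotted eighth = 3; quarter = 4; quarter note = 4; dotted eighth = 3; dotted whole note = 24.
Total: 16 + 16 + 3 + 4 + 4 + 3 + 24 = 70.
70 ÷ 24 = 2 complete bars with 22 sixteenth notes remaining.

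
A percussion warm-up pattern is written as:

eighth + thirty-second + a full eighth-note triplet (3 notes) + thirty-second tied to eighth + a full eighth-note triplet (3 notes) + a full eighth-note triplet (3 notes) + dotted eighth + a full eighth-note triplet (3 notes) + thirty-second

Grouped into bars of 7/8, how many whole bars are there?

One bar of 7/8 = 28 thirty-second notes.
Convert each value to thirty-second notes: eighth = 4; thirty-second = 1; a full eighth-note triplet (3 notes) (three triplet eighths span one quarter) = 8; thirty-second tied to eighth (thirty-second + eighth) = 5; a full eighth-note triplet (3 notes) (three triplet eighths span one quarter) = 8; a full eighth-note triplet (3 notes) (three triplet eighths span one quarter) = 8; dotted eighth = 6; a full eighth-note triplet (3 notes) (three triplet eighths span one quarter) = 8; thirty-second = 1.
Altogether 4 + 1 + 8 + 5 + 8 + 8 + 6 + 8 + 1 = 49.
49 ÷ 28 = 1 complete bar with 21 left over.

1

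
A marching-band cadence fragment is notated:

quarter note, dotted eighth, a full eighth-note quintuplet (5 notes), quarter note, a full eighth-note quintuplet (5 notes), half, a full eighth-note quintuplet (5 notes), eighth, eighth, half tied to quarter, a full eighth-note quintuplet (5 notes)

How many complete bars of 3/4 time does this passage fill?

5

One bar of 3/4 = 12 sixteenth notes.
Working in sixteenth notes: quarter note = 4; dotted eighth = 3; a full eighth-note quintuplet (5 notes) (five quintuplet eighths span one half) = 8; quarter note = 4; a full eighth-note quintuplet (5 notes) (five quintuplet eighths span one half) = 8; half = 8; a full eighth-note quintuplet (5 notes) (five quintuplet eighths span one half) = 8; eighth = 2; eighth = 2; half tied to quarter (half + quarter) = 12; a full eighth-note quintuplet (5 notes) (five quintuplet eighths span one half) = 8.
Sum: 4 + 3 + 8 + 4 + 8 + 8 + 8 + 2 + 2 + 12 + 8 = 67.
67 ÷ 12 = 5 complete bars with 7 left over.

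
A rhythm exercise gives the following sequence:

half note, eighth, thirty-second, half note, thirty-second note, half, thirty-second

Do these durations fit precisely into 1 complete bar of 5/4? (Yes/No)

One bar of 5/4 = 40 thirty-second notes.
Working in thirty-second notes: half note = 16; eighth = 4; thirty-second = 1; half note = 16; thirty-second note = 1; half = 16; thirty-second = 1.
Total: 16 + 4 + 1 + 16 + 1 + 16 + 1 = 55.
55 exceeds 40, so the answer is No.

No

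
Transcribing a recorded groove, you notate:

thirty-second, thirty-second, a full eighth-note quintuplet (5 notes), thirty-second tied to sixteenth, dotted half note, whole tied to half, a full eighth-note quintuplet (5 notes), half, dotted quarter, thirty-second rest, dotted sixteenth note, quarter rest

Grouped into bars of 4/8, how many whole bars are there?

9

One bar of 4/8 = 16 thirty-second notes.
In thirty-second notes: thirty-second = 1; thirty-second = 1; a full eighth-note quintuplet (5 notes) (five quintuplet eighths span one half) = 16; thirty-second tied to sixteenth (thirty-second + sixteenth) = 3; dotted half note = 24; whole tied to half (whole + half) = 48; a full eighth-note quintuplet (5 notes) (five quintuplet eighths span one half) = 16; half = 16; dotted quarter = 12; thirty-second rest = 1; dotted sixteenth note = 3; quarter rest = 8.
Sum: 1 + 1 + 16 + 3 + 24 + 48 + 16 + 16 + 12 + 1 + 3 + 8 = 149.
149 ÷ 16 = 9 complete bars with 5 left over.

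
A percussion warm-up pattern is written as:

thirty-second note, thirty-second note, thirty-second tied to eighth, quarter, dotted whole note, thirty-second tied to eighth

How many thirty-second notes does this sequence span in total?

68

Working in thirty-second notes: thirty-second note = 1; thirty-second note = 1; thirty-second tied to eighth (thirty-second + eighth) = 5; quarter = 8; dotted whole note = 48; thirty-second tied to eighth (thirty-second + eighth) = 5.
Adding: 1 + 1 + 5 + 8 + 48 + 5 = 68 thirty-second notes.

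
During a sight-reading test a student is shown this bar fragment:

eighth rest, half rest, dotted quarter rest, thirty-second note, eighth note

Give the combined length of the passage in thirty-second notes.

37

Convert each value to thirty-second notes: eighth rest = 4; half rest = 16; dotted quarter rest = 12; thirty-second note = 1; eighth note = 4.
Altogether 4 + 16 + 12 + 1 + 4 = 37 thirty-second notes.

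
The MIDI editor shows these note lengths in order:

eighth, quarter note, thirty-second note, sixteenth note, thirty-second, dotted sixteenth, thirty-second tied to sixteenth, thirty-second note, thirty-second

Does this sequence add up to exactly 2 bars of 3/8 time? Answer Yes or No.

One bar of 3/8 = 12 thirty-second notes, so 2 bars = 24.
Convert each value to thirty-second notes: eighth = 4; quarter note = 8; thirty-second note = 1; sixteenth note = 2; thirty-second = 1; dotted sixteenth = 3; thirty-second tied to sixteenth (thirty-second + sixteenth) = 3; thirty-second note = 1; thirty-second = 1.
Sum: 4 + 8 + 1 + 2 + 1 + 3 + 3 + 1 + 1 = 24.
24 equals 24, so the answer is Yes.

Yes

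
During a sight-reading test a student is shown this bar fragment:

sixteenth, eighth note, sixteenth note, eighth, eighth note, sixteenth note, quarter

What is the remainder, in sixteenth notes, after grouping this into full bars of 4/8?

5

One bar of 4/8 = 8 sixteenth notes.
Working in sixteenth notes: sixteenth = 1; eighth note = 2; sixteenth note = 1; eighth = 2; eighth note = 2; sixteenth note = 1; quarter = 4.
Altogether 1 + 2 + 1 + 2 + 2 + 1 + 4 = 13.
13 ÷ 8 = 1 complete bar with 5 sixteenth notes remaining.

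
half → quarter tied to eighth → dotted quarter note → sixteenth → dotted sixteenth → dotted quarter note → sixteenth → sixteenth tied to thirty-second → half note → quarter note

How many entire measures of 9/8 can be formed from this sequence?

One bar of 9/8 = 36 thirty-second notes.
Express everything in thirty-second notes: half = 16; quarter tied to eighth (quarter + eighth) = 12; dotted quarter note = 12; sixteenth = 2; dotted sixteenth = 3; dotted quarter note = 12; sixteenth = 2; sixteenth tied to thirty-second (sixteenth + thirty-second) = 3; half note = 16; quarter note = 8.
Total: 16 + 12 + 12 + 2 + 3 + 12 + 2 + 3 + 16 + 8 = 86.
86 ÷ 36 = 2 complete bars with 14 left over.

2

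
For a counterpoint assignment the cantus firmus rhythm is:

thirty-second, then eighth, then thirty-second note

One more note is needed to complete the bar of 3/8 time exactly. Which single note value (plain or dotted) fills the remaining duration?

dotted eighth note

The bar of 3/8 = 12 thirty-second notes.
Working in thirty-second notes: thirty-second = 1; eighth = 4; thirty-second note = 1.
Sum: 1 + 4 + 1 = 6.
Remaining: 12 − 6 = 6 thirty-second notes, which is a dotted eighth note.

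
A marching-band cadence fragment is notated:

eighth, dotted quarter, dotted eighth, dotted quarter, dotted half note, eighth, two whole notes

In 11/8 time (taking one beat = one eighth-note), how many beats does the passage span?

One eighth-note beat = 2 sixteenth notes.
In sixteenth notes: eighth = 2; dotted quarter = 6; dotted eighth = 3; dotted quarter = 6; dotted half note = 12; eighth = 2; whole note = 16; whole note = 16.
Total: 2 + 6 + 3 + 6 + 12 + 2 + 16 + 16 = 63.
63 ÷ 2 = 31.5 beats.

31.5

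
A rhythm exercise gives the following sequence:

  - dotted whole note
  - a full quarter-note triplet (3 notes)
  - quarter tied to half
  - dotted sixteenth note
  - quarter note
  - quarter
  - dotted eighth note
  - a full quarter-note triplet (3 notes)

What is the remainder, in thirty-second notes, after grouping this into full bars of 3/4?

9

One bar of 3/4 = 24 thirty-second notes.
In thirty-second notes: dotted whole note = 48; a full quarter-note triplet (3 notes) (three triplet quarters span one half) = 16; quarter tied to half (quarter + half) = 24; dotted sixteenth note = 3; quarter note = 8; quarter = 8; dotted eighth note = 6; a full quarter-note triplet (3 notes) (three triplet quarters span one half) = 16.
Total: 48 + 16 + 24 + 3 + 8 + 8 + 6 + 16 = 129.
129 ÷ 24 = 5 complete bars with 9 thirty-second notes remaining.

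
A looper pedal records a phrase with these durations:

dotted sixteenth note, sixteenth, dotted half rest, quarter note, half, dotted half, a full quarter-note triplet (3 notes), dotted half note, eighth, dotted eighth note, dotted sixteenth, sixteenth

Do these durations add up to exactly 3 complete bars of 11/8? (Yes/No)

One bar of 11/8 = 44 thirty-second notes, so 3 bars = 132.
Express everything in thirty-second notes: dotted sixteenth note = 3; sixteenth = 2; dotted half rest = 24; quarter note = 8; half = 16; dotted half = 24; a full quarter-note triplet (3 notes) (three triplet quarters span one half) = 16; dotted half note = 24; eighth = 4; dotted eighth note = 6; dotted sixteenth = 3; sixteenth = 2.
Sum: 3 + 2 + 24 + 8 + 16 + 24 + 16 + 24 + 4 + 6 + 3 + 2 = 132.
132 equals 132, so the answer is Yes.

Yes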